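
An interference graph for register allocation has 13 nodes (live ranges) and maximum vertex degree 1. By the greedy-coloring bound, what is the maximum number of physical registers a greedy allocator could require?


Greedy coloring never needs more than (max_degree + 1) colors: when coloring a vertex, at most max_degree neighbors are already colored.
Upper bound = 1 + 1 = 2

2


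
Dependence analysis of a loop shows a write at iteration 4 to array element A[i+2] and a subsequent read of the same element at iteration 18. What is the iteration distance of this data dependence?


Distance = read iteration - write iteration
= 18 - 4 = 14

14


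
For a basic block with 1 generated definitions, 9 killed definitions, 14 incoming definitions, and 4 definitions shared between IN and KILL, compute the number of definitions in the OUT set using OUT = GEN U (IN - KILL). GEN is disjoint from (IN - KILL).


IN - KILL: 14 - 4 = 10 surviving definitions
OUT = GEN + surviving = 1 + 10 = 11

11


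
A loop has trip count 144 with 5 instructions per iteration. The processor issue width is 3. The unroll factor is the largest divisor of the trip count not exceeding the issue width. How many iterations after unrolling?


Largest divisor of 144 <= 3 is 3
New iterations = 144 / 3 = 48

48


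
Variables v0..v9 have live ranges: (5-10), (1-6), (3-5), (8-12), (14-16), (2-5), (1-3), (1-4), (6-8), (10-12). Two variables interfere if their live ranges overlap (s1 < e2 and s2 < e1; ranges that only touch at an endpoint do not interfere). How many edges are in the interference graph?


Check all pairs for overlapping intervals.
Two intervals (s1,e1) and (s2,e2) overlap if s1 < e2 and s2 < e1.
v0 (5-10) vs v1..v9: overlaps v1, v3, v8 -> 3
v1 (1-6) vs v2..v9: overlaps v2, v5, v6, v7 -> 4
v2 (3-5) vs v3..v9: overlaps v5, v7 -> 2
v3 (8-12) vs v4..v9: overlaps v9 -> 1
v4 (14-16) vs v5..v9: overlaps none -> 0
v5 (2-5) vs v6..v9: overlaps v6, v7 -> 2
v6 (1-3) vs v7..v9: overlaps v7 -> 1
v7 (1-4) vs v8..v9: overlaps none -> 0
v8 (6-8) vs v9: overlaps none -> 0
Total overlapping pairs = 3 + 4 + 2 + 1 + 0 + 2 + 1 + 0 + 0 = 13

13


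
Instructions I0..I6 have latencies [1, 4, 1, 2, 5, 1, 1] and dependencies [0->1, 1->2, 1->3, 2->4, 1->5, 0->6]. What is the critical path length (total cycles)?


Compute longest path through dependency graph: dist(Ik) = max over predecessors of dist + latency(Ik).
dist(I0) = latency 1 = 1
dist(I1) = dist(I0) + 4 = 1 + 4 = 5
dist(I2) = dist(I1) + 1 = 5 + 1 = 6
dist(I3) = dist(I1) + 2 = 5 + 2 = 7
dist(I4) = dist(I2) + 5 = 6 + 5 = 11
dist(I5) = dist(I1) + 1 = 5 + 1 = 6
dist(I6) = dist(I0) + 1 = 1 + 1 = 2
Critical path = max dist = 11

11


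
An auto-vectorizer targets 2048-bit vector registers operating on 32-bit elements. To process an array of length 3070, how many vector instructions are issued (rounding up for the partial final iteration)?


Width = 2048 / 32 = 64 elements per vector op
Iterations = ceil(3070 / 64) = 48

48


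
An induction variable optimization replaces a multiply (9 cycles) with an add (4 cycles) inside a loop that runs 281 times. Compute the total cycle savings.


Per-iteration saving = 9 - 4 = 5
Total saved = 281 * 5 = 1405

1405


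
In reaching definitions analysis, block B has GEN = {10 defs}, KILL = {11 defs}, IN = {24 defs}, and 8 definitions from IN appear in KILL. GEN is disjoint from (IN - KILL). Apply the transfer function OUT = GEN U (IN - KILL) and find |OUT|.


IN - KILL: 24 - 8 = 16 surviving definitions
OUT = GEN + surviving = 10 + 16 = 26

26


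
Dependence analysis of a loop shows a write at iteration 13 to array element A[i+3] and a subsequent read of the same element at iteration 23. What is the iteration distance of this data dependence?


Distance = read iteration - write iteration
= 23 - 13 = 10

10


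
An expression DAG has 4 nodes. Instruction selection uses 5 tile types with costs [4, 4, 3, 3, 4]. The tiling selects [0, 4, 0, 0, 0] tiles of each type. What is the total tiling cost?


Total cost = sum(count_i * cost_i)
= 0*4 + 4*4 + 0*3 + 0*3 + 0*4
= 16

16


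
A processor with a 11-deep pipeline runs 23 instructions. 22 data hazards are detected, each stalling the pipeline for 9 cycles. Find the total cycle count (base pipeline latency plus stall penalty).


Base cycles = 11 + 23 - 1 = 33
Total stalls = 22 * 9 = 198
Total = 33 + 198 = 231

231


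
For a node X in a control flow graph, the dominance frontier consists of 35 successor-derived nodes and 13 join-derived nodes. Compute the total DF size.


DF(X) = direct successor contributions + join point contributions
= 35 + 13 = 48

48


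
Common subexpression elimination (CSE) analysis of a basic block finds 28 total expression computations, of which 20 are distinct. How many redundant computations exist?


CSE count = total expressions - unique expressions
= 28 - 20 = 8

8


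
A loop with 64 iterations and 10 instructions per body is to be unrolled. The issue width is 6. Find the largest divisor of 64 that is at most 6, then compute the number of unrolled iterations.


Largest divisor of 64 <= 6 is 4
New iterations = 64 / 4 = 16

16


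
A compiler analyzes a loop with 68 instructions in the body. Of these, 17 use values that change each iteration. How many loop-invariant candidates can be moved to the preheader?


Invariant candidates = total - loop-dependent
= 68 - 17 = 51

51


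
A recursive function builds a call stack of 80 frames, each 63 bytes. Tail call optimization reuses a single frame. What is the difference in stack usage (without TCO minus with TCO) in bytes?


Without TCO: 80 * 63 = 5040 bytes
With TCO: reuse 1 frame = 63 bytes
Savings = 5040 - 63 = 4977

4977


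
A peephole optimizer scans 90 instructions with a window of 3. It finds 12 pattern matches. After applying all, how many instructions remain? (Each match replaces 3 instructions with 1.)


Each match removes 2 instructions.
Total removed = 12 * 2 = 24
Remaining = 90 - 24 = 66

66


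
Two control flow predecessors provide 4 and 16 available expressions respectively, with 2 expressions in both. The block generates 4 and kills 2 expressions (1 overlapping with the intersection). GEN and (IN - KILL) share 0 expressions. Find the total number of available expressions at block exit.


IN = intersection of predecessors = 2
IN - KILL = 2 - 1 = 1
|OUT| = |GEN| + |IN - KILL| - |GEN ∩ (IN - KILL)| = 4 + 1 - 0 = 5

5


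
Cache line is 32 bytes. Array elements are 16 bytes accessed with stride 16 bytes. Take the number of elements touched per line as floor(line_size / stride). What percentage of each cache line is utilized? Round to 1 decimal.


Elements per cache line = floor(32 / 16) = 2
Bytes used = 2 * 16 = 32
Utilization = 32 / 32 * 100 = 100.0%

100.0


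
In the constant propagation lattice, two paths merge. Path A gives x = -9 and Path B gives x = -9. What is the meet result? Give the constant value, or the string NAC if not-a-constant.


Meet operation: if both paths give the same constant, result is that constant; if they differ, result is NAC (not-a-constant).
Path A: -9, Path B: -9 -> equal
Result: constant -> -9

-9


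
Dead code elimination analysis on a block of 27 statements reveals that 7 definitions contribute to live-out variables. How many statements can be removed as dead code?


Dead code = total statements - live definitions
= 27 - 7 = 20

20


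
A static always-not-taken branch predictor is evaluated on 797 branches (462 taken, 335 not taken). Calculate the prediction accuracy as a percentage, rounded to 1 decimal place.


Predictor: always-not-taken
Correct predictions = 335
Accuracy = 335 / 797 * 100 = 42.0%

42.0


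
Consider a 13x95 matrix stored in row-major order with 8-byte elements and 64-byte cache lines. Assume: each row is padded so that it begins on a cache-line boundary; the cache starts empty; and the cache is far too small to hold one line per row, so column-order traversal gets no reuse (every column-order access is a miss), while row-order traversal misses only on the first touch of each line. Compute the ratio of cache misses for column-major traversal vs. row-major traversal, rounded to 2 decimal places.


Each row occupies 95 * 8 = 760 bytes and starts on a line boundary, so it spans ceil(760 / 64) = 12 cache lines.
Row-major traversal misses (one per line touched): 13 * ceil(95 * 8 / 64) = 156
Column-major traversal misses (no reuse, every access misses): 13 * 95 = 1235
Ratio = 1235 / 156 = 7.92

7.92


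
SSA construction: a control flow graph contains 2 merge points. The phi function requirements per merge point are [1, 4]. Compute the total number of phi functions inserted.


Total phi functions = sum of phi functions at each join node
= 1 + 4 = 5

5


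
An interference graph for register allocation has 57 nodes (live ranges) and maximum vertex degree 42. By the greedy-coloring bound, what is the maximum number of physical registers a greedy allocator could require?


Greedy coloring never needs more than (max_degree + 1) colors: when coloring a vertex, at most max_degree neighbors are already colored.
Upper bound = 42 + 1 = 43

43


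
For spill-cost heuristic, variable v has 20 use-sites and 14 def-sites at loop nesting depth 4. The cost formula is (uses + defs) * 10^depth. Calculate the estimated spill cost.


uses + defs = 20 + 14 = 34
10^4 = 10000
Spill cost = 34 * 10000 = 340000

340000


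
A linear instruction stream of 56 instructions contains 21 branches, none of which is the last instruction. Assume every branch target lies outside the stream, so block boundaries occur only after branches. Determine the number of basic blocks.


With no in-sequence branch targets, the leaders are the first instruction plus the instruction after each branch.
Number of basic blocks = branches + 1
= 21 + 1 = 22

22


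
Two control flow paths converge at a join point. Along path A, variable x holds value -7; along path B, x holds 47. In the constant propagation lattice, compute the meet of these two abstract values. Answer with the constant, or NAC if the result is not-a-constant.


Meet operation: if both paths give the same constant, result is that constant; if they differ, result is NAC (not-a-constant).
Path A: -7, Path B: 47 -> differ
Result: not-a-constant -> NAC

NAC


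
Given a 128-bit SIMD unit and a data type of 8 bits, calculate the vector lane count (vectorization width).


Width = SIMD bits / data type bits
= 128 / 8 = 16

16


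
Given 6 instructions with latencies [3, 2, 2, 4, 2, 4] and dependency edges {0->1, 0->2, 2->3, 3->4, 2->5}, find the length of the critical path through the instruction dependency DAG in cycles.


Compute longest path through dependency graph: dist(Ik) = max over predecessors of dist + latency(Ik).
dist(I0) = latency 3 = 3
dist(I1) = dist(I0) + 2 = 3 + 2 = 5
dist(I2) = dist(I0) + 2 = 3 + 2 = 5
dist(I3) = dist(I2) + 4 = 5 + 4 = 9
dist(I4) = dist(I3) + 2 = 9 + 2 = 11
dist(I5) = dist(I2) + 4 = 5 + 4 = 9
Critical path = max dist = 11

11


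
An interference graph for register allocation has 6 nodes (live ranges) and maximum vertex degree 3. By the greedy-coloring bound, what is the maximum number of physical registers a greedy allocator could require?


Greedy coloring never needs more than (max_degree + 1) colors: when coloring a vertex, at most max_degree neighbors are already colored.
Upper bound = 3 + 1 = 4

4


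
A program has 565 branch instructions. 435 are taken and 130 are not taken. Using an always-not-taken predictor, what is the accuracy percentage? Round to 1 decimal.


Predictor: always-not-taken
Correct predictions = 130
Accuracy = 130 / 565 * 100 = 23.0%

23.0


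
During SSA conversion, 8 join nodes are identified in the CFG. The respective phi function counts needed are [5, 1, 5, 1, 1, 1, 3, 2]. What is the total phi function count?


Total phi functions = sum of phi functions at each join node
= 5 + 1 + 5 + 1 + 1 + 1 + 3 + 2 = 19

19


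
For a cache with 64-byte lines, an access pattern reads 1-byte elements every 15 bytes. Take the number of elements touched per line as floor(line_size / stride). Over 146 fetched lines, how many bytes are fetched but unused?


Elements per line = floor(64 / 15) = 4
Bytes used per line = 4 * 1 = 4
Wasted per line = 64 - 4 = 60
Total wasted = 60 * 146 = 8760

8760


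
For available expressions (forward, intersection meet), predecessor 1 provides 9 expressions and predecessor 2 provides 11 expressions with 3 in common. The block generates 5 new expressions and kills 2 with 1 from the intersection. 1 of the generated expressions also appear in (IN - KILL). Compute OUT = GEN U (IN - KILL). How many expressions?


IN = intersection of predecessors = 3
IN - KILL = 3 - 1 = 2
|OUT| = |GEN| + |IN - KILL| - |GEN ∩ (IN - KILL)| = 5 + 2 - 1 = 6

6


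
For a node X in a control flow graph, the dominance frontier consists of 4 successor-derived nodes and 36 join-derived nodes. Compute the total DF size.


DF(X) = direct successor contributions + join point contributions
= 4 + 36 = 40

40


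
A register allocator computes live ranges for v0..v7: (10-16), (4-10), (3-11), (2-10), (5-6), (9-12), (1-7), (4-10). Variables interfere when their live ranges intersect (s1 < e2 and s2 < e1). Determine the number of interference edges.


Check all pairs for overlapping intervals.
Two intervals (s1,e1) and (s2,e2) overlap if s1 < e2 and s2 < e1.
v0 (10-16) vs v1..v7: overlaps v2, v5 -> 2
v1 (4-10) vs v2..v7: overlaps v2, v3, v4, v5, v6, v7 -> 6
v2 (3-11) vs v3..v7: overlaps v3, v4, v5, v6, v7 -> 5
v3 (2-10) vs v4..v7: overlaps v4, v5, v6, v7 -> 4
v4 (5-6) vs v5..v7: overlaps v6, v7 -> 2
v5 (9-12) vs v6..v7: overlaps v7 -> 1
v6 (1-7) vs v7: overlaps v7 -> 1
Total overlapping pairs = 2 + 6 + 5 + 4 + 2 + 1 + 1 = 21

21


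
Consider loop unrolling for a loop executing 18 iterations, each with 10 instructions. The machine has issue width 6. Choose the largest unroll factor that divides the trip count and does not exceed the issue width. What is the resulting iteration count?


Largest divisor of 18 <= 6 is 6
New iterations = 18 / 6 = 3

3


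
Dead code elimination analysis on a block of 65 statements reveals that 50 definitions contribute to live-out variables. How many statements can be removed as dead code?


Dead code = total statements - live definitions
= 65 - 50 = 15

15


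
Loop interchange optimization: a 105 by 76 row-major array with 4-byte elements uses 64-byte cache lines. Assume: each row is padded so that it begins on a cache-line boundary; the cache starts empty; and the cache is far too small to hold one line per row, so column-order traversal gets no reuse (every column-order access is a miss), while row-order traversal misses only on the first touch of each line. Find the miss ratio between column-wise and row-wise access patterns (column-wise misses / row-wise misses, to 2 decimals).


Each row occupies 76 * 4 = 304 bytes and starts on a line boundary, so it spans ceil(304 / 64) = 5 cache lines.
Row-major traversal misses (one per line touched): 105 * ceil(76 * 4 / 64) = 525
Column-major traversal misses (no reuse, every access misses): 105 * 76 = 7980
Ratio = 7980 / 525 = 15.2

15.2


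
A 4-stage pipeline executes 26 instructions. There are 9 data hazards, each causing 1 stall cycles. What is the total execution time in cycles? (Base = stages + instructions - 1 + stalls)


Base cycles = 4 + 26 - 1 = 29
Total stalls = 9 * 1 = 9
Total = 29 + 9 = 38

38


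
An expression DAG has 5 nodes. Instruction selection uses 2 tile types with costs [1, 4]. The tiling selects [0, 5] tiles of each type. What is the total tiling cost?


Total cost = sum(count_i * cost_i)
= 0*1 + 5*4
= 20

20


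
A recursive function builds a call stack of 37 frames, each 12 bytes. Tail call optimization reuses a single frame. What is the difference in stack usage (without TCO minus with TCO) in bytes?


Without TCO: 37 * 12 = 444 bytes
With TCO: reuse 1 frame = 12 bytes
Savings = 444 - 12 = 432

432


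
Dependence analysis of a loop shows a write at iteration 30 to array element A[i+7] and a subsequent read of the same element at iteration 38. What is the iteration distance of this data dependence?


Distance = read iteration - write iteration
= 38 - 30 = 8

8


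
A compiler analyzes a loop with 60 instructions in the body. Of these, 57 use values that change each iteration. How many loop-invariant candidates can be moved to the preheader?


Invariant candidates = total - loop-dependent
= 60 - 57 = 3

3


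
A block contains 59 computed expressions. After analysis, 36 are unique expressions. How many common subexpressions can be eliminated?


CSE count = total expressions - unique expressions
= 59 - 36 = 23

23


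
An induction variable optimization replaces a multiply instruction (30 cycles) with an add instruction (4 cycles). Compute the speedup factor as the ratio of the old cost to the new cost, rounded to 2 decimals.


Ratio = mult_cost / add_cost = 30 / 4 = 7.5

7.5


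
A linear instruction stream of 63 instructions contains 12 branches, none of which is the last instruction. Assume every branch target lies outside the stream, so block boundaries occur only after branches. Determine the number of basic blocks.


With no in-sequence branch targets, the leaders are the first instruction plus the instruction after each branch.
Number of basic blocks = branches + 1
= 12 + 1 = 13

13


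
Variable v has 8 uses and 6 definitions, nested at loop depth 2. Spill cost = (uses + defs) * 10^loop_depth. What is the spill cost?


uses + defs = 8 + 6 = 14
10^2 = 100
Spill cost = 14 * 100 = 1400

1400


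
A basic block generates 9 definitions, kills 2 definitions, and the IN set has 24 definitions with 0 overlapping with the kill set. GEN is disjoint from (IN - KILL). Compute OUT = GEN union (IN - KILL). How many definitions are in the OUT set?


IN - KILL: 24 - 0 = 24 surviving definitions
OUT = GEN + surviving = 9 + 24 = 33

33


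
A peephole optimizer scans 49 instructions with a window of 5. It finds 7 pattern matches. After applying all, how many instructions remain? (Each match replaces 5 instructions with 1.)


Each match removes 4 instructions.
Total removed = 7 * 4 = 28
Remaining = 49 - 28 = 21

21


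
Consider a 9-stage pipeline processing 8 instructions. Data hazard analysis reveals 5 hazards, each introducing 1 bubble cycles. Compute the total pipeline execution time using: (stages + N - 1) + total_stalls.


Base cycles = 9 + 8 - 1 = 16
Total stalls = 5 * 1 = 5
Total = 16 + 5 = 21

21


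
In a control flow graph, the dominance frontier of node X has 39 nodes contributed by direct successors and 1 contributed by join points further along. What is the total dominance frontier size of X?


DF(X) = direct successor contributions + join point contributions
= 39 + 1 = 40

40


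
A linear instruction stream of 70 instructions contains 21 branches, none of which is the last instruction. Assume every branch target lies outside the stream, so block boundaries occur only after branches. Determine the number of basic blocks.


With no in-sequence branch targets, the leaders are the first instruction plus the instruction after each branch.
Number of basic blocks = branches + 1
= 21 + 1 = 22

22


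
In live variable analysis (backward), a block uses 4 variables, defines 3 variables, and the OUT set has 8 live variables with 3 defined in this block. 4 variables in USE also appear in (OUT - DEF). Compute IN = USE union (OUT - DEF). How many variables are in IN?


OUT - DEF: 8 - 3 = 5
|IN| = |USE| + |OUT - DEF| - |USE ∩ (OUT - DEF)| = 4 + 5 - 4 = 5

5


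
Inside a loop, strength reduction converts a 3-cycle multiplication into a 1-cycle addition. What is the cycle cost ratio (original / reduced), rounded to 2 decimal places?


Ratio = mult_cost / add_cost = 3 / 1 = 3.0

3.0


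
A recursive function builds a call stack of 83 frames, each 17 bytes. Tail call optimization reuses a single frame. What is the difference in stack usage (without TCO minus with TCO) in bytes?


Without TCO: 83 * 17 = 1411 bytes
With TCO: reuse 1 frame = 17 bytes
Savings = 1411 - 17 = 1394

1394


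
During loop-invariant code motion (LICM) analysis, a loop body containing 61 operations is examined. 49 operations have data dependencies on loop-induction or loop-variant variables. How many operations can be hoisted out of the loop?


Invariant candidates = total - loop-dependent
= 61 - 49 = 12

12


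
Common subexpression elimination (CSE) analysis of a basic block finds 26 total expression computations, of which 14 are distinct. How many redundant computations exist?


CSE count = total expressions - unique expressions
= 26 - 14 = 12

12


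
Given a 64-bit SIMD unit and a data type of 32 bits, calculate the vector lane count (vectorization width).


Width = SIMD bits / data type bits
= 64 / 32 = 2

2


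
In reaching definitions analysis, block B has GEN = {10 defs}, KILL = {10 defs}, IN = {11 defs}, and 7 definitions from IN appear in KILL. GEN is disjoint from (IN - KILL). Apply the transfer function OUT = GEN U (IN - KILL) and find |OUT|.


IN - KILL: 11 - 7 = 4 surviving definitions
OUT = GEN + surviving = 10 + 4 = 14

14


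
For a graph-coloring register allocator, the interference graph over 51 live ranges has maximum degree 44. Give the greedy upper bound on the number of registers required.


Greedy coloring never needs more than (max_degree + 1) colors: when coloring a vertex, at most max_degree neighbors are already colored.
Upper bound = 44 + 1 = 45

45


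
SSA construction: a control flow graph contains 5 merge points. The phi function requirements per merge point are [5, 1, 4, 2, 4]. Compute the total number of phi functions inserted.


Total phi functions = sum of phi functions at each join node
= 5 + 1 + 4 + 2 + 4 = 16

16


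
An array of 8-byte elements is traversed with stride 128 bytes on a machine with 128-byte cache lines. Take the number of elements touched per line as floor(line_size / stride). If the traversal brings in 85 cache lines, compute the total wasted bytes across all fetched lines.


Elements per line = floor(128 / 128) = 1
Bytes used per line = 1 * 8 = 8
Wasted per line = 128 - 8 = 120
Total wasted = 120 * 85 = 10200

10200


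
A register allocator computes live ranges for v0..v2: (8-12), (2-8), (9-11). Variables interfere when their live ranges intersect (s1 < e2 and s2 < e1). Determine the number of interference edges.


Check all pairs for overlapping intervals.
Two intervals (s1,e1) and (s2,e2) overlap if s1 < e2 and s2 < e1.
v0 (8-12) vs v1..v2: overlaps v2 -> 1
v1 (2-8) vs v2: overlaps none -> 0
Total overlapping pairs = 1 + 0 = 1

1


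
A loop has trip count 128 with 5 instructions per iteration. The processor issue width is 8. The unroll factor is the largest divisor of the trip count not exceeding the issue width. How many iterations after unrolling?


Largest divisor of 128 <= 8 is 8
New iterations = 128 / 8 = 16

16


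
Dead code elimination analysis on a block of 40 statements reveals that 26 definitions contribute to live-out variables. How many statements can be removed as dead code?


Dead code = total statements - live definitions
= 40 - 26 = 14

14


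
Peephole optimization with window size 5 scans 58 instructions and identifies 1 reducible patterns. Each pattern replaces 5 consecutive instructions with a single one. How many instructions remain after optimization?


Each match removes 4 instructions.
Total removed = 1 * 4 = 4
Remaining = 58 - 4 = 54

54


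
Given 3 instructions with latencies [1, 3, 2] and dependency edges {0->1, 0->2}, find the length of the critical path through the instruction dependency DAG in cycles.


Compute longest path through dependency graph: dist(Ik) = max over predecessors of dist + latency(Ik).
dist(I0) = latency 1 = 1
dist(I1) = dist(I0) + 3 = 1 + 3 = 4
dist(I2) = dist(I0) + 2 = 1 + 2 = 3
Critical path = max dist = 4

4


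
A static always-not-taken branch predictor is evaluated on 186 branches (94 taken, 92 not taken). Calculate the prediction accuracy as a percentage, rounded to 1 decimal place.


Predictor: always-not-taken
Correct predictions = 92
Accuracy = 92 / 186 * 100 = 49.5%

49.5


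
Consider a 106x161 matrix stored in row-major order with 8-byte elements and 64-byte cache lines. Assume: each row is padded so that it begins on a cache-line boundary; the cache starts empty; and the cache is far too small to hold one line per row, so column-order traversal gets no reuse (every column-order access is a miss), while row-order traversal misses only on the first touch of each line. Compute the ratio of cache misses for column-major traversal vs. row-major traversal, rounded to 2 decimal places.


Each row occupies 161 * 8 = 1288 bytes and starts on a line boundary, so it spans ceil(1288 / 64) = 21 cache lines.
Row-major traversal misses (one per line touched): 106 * ceil(161 * 8 / 64) = 2226
Column-major traversal misses (no reuse, every access misses): 106 * 161 = 17066
Ratio = 17066 / 2226 = 7.67

7.67


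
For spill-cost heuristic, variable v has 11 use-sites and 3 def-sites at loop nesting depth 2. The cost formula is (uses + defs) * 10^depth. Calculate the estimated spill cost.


uses + defs = 11 + 3 = 14
10^2 = 100
Spill cost = 14 * 100 = 1400

1400


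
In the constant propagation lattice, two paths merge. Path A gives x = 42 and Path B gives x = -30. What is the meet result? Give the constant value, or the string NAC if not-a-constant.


Meet operation: if both paths give the same constant, result is that constant; if they differ, result is NAC (not-a-constant).
Path A: 42, Path B: -30 -> differ
Result: not-a-constant -> NAC

NAC


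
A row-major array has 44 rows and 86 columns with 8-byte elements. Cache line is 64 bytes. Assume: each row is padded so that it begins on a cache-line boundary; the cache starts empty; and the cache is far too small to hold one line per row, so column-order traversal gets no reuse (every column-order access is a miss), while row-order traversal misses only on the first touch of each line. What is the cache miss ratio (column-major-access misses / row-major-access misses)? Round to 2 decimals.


Each row occupies 86 * 8 = 688 bytes and starts on a line boundary, so it spans ceil(688 / 64) = 11 cache lines.
Row-major traversal misses (one per line touched): 44 * ceil(86 * 8 / 64) = 484
Column-major traversal misses (no reuse, every access misses): 44 * 86 = 3784
Ratio = 3784 / 484 = 7.82

7.82


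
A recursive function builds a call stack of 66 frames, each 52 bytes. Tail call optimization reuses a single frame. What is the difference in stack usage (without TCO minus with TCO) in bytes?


Without TCO: 66 * 52 = 3432 bytes
With TCO: reuse 1 frame = 52 bytes
Savings = 3432 - 52 = 3380

3380


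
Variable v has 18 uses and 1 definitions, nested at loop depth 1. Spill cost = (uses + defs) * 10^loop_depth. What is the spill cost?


uses + defs = 18 + 1 = 19
10^1 = 10
Spill cost = 19 * 10 = 190

190


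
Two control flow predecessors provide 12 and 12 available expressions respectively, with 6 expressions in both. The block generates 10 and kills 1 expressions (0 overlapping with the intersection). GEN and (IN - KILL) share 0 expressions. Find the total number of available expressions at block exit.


IN = intersection of predecessors = 6
IN - KILL = 6 - 0 = 6
|OUT| = |GEN| + |IN - KILL| - |GEN ∩ (IN - KILL)| = 10 + 6 - 0 = 16

16


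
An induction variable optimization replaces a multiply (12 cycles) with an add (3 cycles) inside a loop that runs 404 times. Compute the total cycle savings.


Per-iteration saving = 12 - 3 = 9
Total saved = 404 * 9 = 3636

3636


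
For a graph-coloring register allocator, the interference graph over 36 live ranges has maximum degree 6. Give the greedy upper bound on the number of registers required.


Greedy coloring never needs more than (max_degree + 1) colors: when coloring a vertex, at most max_degree neighbors are already colored.
Upper bound = 6 + 1 = 7

7


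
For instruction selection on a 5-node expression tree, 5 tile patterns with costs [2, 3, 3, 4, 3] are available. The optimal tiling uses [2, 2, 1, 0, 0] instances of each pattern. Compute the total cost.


Total cost = sum(count_i * cost_i)
= 2*2 + 2*3 + 1*3 + 0*4 + 0*3
= 13

13


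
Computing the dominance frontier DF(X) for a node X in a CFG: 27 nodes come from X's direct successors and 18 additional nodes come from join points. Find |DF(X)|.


DF(X) = direct successor contributions + join point contributions
= 27 + 18 = 45

45


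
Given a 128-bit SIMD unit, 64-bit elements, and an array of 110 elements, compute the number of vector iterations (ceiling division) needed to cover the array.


Width = 128 / 64 = 2 elements per vector op
Iterations = ceil(110 / 2) = 55

55


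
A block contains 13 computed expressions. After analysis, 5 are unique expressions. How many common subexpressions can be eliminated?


CSE count = total expressions - unique expressions
= 13 - 5 = 8

8


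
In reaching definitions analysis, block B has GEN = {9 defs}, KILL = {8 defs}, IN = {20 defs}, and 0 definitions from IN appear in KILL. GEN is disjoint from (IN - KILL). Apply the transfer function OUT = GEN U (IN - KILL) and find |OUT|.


IN - KILL: 20 - 0 = 20 surviving definitions
OUT = GEN + surviving = 9 + 20 = 29

29


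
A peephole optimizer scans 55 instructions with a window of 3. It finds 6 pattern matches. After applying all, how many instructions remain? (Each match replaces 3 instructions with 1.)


Each match removes 2 instructions.
Total removed = 6 * 2 = 12
Remaining = 55 - 12 = 43

43


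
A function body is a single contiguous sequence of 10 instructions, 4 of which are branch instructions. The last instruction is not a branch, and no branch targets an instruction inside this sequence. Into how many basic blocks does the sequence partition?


With no in-sequence branch targets, the leaders are the first instruction plus the instruction after each branch.
Number of basic blocks = branches + 1
= 4 + 1 = 5

5


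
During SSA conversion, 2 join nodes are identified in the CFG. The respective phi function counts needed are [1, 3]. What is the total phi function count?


Total phi functions = sum of phi functions at each join node
= 1 + 3 = 4

4


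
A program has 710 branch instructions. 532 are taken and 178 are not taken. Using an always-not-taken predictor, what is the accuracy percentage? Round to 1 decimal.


Predictor: always-not-taken
Correct predictions = 178
Accuracy = 178 / 710 * 100 = 25.1%

25.1


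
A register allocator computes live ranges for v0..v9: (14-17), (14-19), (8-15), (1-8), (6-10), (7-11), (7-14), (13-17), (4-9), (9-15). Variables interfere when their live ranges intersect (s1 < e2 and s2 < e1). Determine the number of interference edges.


Check all pairs for overlapping intervals.
Two intervals (s1,e1) and (s2,e2) overlap if s1 < e2 and s2 < e1.
v0 (14-17) vs v1..v9: overlaps v1, v2, v7, v9 -> 4
v1 (14-19) vs v2..v9: overlaps v2, v7, v9 -> 3
v2 (8-15) vs v3..v9: overlaps v4, v5, v6, v7, v8, v9 -> 6
v3 (1-8) vs v4..v9: overlaps v4, v5, v6, v8 -> 4
v4 (6-10) vs v5..v9: overlaps v5, v6, v8, v9 -> 4
v5 (7-11) vs v6..v9: overlaps v6, v8, v9 -> 3
v6 (7-14) vs v7..v9: overlaps v7, v8, v9 -> 3
v7 (13-17) vs v8..v9: overlaps v9 -> 1
v8 (4-9) vs v9: overlaps none -> 0
Total overlapping pairs = 4 + 3 + 6 + 4 + 4 + 3 + 3 + 1 + 0 = 28

28


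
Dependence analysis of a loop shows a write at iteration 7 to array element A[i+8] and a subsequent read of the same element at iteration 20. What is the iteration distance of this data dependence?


Distance = read iteration - write iteration
= 20 - 7 = 13

13


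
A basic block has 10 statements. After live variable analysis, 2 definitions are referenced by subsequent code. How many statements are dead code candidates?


Dead code = total statements - live definitions
= 10 - 2 = 8

8


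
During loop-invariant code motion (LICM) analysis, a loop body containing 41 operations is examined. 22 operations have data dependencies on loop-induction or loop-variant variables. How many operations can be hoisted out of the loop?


Invariant candidates = total - loop-dependent
= 41 - 22 = 19

19


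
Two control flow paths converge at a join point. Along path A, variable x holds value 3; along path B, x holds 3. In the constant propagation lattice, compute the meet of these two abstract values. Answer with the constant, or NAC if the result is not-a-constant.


Meet operation: if both paths give the same constant, result is that constant; if they differ, result is NAC (not-a-constant).
Path A: 3, Path B: 3 -> equal
Result: constant -> 3

3


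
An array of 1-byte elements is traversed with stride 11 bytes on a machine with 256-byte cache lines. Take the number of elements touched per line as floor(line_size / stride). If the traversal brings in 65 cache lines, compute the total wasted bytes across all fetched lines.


Elements per line = floor(256 / 11) = 23
Bytes used per line = 23 * 1 = 23
Wasted per line = 256 - 23 = 233
Total wasted = 233 * 65 = 15145

15145


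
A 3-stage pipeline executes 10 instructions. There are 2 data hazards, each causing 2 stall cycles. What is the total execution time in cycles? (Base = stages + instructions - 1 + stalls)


Base cycles = 3 + 10 - 1 = 12
Total stalls = 2 * 2 = 4
Total = 12 + 4 = 16

16


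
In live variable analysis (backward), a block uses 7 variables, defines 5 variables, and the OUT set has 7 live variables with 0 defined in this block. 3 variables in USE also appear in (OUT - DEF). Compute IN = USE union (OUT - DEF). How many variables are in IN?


OUT - DEF: 7 - 0 = 7
|IN| = |USE| + |OUT - DEF| - |USE ∩ (OUT - DEF)| = 7 + 7 - 3 = 11

11


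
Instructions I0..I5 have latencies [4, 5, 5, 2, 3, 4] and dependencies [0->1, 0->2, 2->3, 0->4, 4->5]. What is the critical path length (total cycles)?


Compute longest path through dependency graph: dist(Ik) = max over predecessors of dist + latency(Ik).
dist(I0) = latency 4 = 4
dist(I1) = dist(I0) + 5 = 4 + 5 = 9
dist(I2) = dist(I0) + 5 = 4 + 5 = 9
dist(I3) = dist(I2) + 2 = 9 + 2 = 11
dist(I4) = dist(I0) + 3 = 4 + 3 = 7
dist(I5) = dist(I4) + 4 = 7 + 4 = 11
Critical path = max dist = 11

11


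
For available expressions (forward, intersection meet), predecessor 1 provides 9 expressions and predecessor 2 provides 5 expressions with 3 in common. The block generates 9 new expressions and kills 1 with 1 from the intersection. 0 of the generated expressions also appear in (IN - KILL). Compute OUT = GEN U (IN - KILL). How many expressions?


IN = intersection of predecessors = 3
IN - KILL = 3 - 1 = 2
|OUT| = |GEN| + |IN - KILL| - |GEN ∩ (IN - KILL)| = 9 + 2 - 0 = 11

11


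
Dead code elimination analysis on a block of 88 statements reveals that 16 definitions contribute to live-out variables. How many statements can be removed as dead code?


Dead code = total statements - live definitions
= 88 - 16 = 72

72


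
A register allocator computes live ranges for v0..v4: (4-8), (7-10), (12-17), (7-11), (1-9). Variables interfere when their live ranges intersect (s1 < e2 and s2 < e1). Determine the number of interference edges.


Check all pairs for overlapping intervals.
Two intervals (s1,e1) and (s2,e2) overlap if s1 < e2 and s2 < e1.
v0 (4-8) vs v1..v4: overlaps v1, v3, v4 -> 3
v1 (7-10) vs v2..v4: overlaps v3, v4 -> 2
v2 (12-17) vs v3..v4: overlaps none -> 0
v3 (7-11) vs v4: overlaps v4 -> 1
Total overlapping pairs = 3 + 2 + 0 + 1 = 6

6


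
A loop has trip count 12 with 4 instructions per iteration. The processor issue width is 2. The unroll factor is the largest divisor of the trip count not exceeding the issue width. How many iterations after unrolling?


Largest divisor of 12 <= 2 is 2
New iterations = 12 / 2 = 6

6


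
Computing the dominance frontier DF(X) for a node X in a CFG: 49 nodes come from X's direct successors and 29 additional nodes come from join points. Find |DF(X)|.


DF(X) = direct successor contributions + join point contributions
= 49 + 29 = 78

78


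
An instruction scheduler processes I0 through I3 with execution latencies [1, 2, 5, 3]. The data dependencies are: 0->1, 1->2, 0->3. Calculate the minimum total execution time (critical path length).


Compute longest path through dependency graph: dist(Ik) = max over predecessors of dist + latency(Ik).
dist(I0) = latency 1 = 1
dist(I1) = dist(I0) + 2 = 1 + 2 = 3
dist(I2) = dist(I1) + 5 = 3 + 5 = 8
dist(I3) = dist(I0) + 3 = 1 + 3 = 4
Critical path = max dist = 8

8


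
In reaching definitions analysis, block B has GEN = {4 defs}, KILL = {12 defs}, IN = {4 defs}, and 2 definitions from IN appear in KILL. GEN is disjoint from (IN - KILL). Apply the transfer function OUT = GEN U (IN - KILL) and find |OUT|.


IN - KILL: 4 - 2 = 2 surviving definitions
OUT = GEN + surviving = 4 + 2 = 6

6


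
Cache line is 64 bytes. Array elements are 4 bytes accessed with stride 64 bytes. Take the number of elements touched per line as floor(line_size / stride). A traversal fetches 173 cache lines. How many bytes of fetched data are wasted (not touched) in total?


Elements per line = floor(64 / 64) = 1
Bytes used per line = 1 * 4 = 4
Wasted per line = 64 - 4 = 60
Total wasted = 60 * 173 = 10380

10380


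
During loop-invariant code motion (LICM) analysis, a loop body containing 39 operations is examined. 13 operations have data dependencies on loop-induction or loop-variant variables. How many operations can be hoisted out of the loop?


Invariant candidates = total - loop-dependent
= 39 - 13 = 26

26


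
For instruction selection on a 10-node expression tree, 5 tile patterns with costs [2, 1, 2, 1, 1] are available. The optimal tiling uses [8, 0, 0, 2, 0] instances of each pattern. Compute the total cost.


Total cost = sum(count_i * cost_i)
= 8*2 + 0*1 + 0*2 + 2*1 + 0*1
= 18

18


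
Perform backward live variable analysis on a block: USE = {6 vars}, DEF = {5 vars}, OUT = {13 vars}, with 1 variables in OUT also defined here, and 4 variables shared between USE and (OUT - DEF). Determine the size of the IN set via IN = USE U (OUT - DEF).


OUT - DEF: 13 - 1 = 12
|IN| = |USE| + |OUT - DEF| - |USE ∩ (OUT - DEF)| = 6 + 12 - 4 = 14

14


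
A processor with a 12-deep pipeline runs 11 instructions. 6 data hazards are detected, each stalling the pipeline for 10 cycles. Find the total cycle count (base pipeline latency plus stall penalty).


Base cycles = 12 + 11 - 1 = 22
Total stalls = 6 * 10 = 60
Total = 22 + 60 = 82

82


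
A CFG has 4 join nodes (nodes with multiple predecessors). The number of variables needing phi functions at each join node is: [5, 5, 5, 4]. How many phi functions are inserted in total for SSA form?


Total phi functions = sum of phi functions at each join node
= 5 + 5 + 5 + 4 = 19

19


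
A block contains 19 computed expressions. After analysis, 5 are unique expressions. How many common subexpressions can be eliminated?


CSE count = total expressions - unique expressions
= 19 - 5 = 14

14


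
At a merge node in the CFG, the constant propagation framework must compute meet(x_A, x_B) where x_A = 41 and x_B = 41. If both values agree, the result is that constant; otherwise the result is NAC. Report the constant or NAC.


Meet operation: if both paths give the same constant, result is that constant; if they differ, result is NAC (not-a-constant).
Path A: 41, Path B: 41 -> equal
Result: constant -> 41

41


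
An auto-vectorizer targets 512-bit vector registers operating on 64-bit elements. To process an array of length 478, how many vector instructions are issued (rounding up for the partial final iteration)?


Width = 512 / 64 = 8 elements per vector op
Iterations = ceil(478 / 8) = 60

60
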